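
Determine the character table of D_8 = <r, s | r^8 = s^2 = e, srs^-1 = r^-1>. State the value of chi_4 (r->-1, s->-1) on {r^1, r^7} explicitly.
Conjugacy classes: {e} of size 1, {r^4} of size 1, {r^1, r^7} of size 2, {r^2, r^6} of size 2, {r^3, r^5} of size 2, {s, sr^2, ...} of size 4, {sr, sr^3, ...} of size 4.
Character table:
  irrep \ class              {e} (size 1)  {r^4} (size 1)  {r^1, r^7} (size 2)  {r^2, r^6} (size 2)  {r^3, r^5} (size 2)  {s, sr^2, ...} (size 4)  {sr, sr^3, ...} (size 4)
  chi_1 (triv)               1             1               1                    1                    1                    1                        1                       
  chi_2 (sign: r->1, s->-1)  1             1               1                    1                    1                    -1                       -1                      
  chi_3 (r->-1, s->1)        1             1               -1                   1                    -1                   1                        -1                      
  chi_4 (r->-1, s->-1)       1             1               -1                   1                    -1                   -1                       1                       
  chi_5 (2d, j=1)            2             -2              sqrt(2)              0                    -sqrt(2)             0                        0                       
  chi_6 (2d, j=2)            2             2               0                    -2                   0                    0                        0                       
  chi_7 (2d, j=3)            2             -2              -sqrt(2)             0                    sqrt(2)              0                        0                       

Spot check: chi_4 (r->-1, s->-1) on {r^1, r^7} = -1.

Explanation: D_8 has order 2*8 = 16 with 7 conjugacy classes, hence 7 irreducibles. Sum of squared dims 1 + 1 + 1 + 1 + 4 + 4 + 4 = 16 = |G|. Linear characters come from the abelianisation; the 2-dimensional irreps have character r^k -> 2*cos(2*pi*j*k/8), reflections -> 0.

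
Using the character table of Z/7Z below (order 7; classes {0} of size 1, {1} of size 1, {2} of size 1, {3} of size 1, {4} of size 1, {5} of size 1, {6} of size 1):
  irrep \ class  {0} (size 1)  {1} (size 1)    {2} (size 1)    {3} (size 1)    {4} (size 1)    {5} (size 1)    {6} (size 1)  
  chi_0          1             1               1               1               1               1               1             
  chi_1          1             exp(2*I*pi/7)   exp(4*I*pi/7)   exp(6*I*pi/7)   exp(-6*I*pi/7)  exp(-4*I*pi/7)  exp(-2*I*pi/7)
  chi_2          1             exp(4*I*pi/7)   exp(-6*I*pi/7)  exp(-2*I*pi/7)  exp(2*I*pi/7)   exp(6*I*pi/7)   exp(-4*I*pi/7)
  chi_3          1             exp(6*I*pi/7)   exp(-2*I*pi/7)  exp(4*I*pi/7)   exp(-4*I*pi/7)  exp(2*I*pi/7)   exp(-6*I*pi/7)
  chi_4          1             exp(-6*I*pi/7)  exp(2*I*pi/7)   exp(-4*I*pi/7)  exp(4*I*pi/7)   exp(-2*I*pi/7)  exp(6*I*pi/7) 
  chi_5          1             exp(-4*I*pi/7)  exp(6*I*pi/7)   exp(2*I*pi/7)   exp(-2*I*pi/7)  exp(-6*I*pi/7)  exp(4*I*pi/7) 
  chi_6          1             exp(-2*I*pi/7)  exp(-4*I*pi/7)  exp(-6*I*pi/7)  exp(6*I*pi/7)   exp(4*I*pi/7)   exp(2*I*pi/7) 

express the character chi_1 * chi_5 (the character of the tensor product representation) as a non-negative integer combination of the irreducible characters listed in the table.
chi_1 tensor chi_5 = chi_6 (all other irreducibles have multiplicity 0).

Derivation: The character of a tensor product is the pointwise product (chi_1 * chi_5)(C) = chi_1(C) * chi_5(C):
  {0}: (1)*(1), {1}: (exp(2*I*pi/7))*(exp(-4*I*pi/7)), {2}: (exp(4*I*pi/7))*(exp(6*I*pi/7)), {3}: (exp(6*I*pi/7))*(exp(2*I*pi/7)), {4}: (exp(-6*I*pi/7))*(exp(-2*I*pi/7)), {5}: (exp(-4*I*pi/7))*(exp(-6*I*pi/7)), {6}: (exp(-2*I*pi/7))*(exp(4*I*pi/7))
so (chi_1 * chi_5) takes values
  {0} -> 1, {1} -> exp(-2*I*pi/7), {2} -> exp(-4*I*pi/7), {3} -> exp(-6*I*pi/7), {4} -> exp(6*I*pi/7), {5} -> exp(4*I*pi/7), {6} -> exp(2*I*pi/7).
Now take the inner product of this character with each irreducible chi from the table, <chi_1*chi_5, chi> = (1/7) sum_C |C| (chi_1*chi_5)(C) conj(chi(C)):
  <chi_1*chi_5, chi_0> = (1/7)[1*(1)*conj(1) + 1*(exp(-2*I*pi/7))*conj(1) + 1*(exp(-4*I*pi/7))*conj(1) + 1*(exp(-6*I*pi/7))*conj(1) + 1*(exp(6*I*pi/7))*conj(1) + 1*(exp(4*I*pi/7))*conj(1) + 1*(exp(2*I*pi/7))*conj(1)]
      = (1/7)[(1) + (exp(-2*I*pi/7)) + (exp(-4*I*pi/7)) + (exp(-6*I*pi/7)) + (exp(6*I*pi/7)) + (exp(4*I*pi/7)) + (exp(2*I*pi/7))] = 0/7 = 0
  <chi_1*chi_5, chi_1> = (1/7)[1*(1)*conj(1) + 1*(exp(-2*I*pi/7))*conj(exp(2*I*pi/7)) + 1*(exp(-4*I*pi/7))*conj(exp(4*I*pi/7)) + 1*(exp(-6*I*pi/7))*conj(exp(6*I*pi/7)) + 1*(exp(6*I*pi/7))*conj(exp(-6*I*pi/7)) + 1*(exp(4*I*pi/7))*conj(exp(-4*I*pi/7)) + 1*(exp(2*I*pi/7))*conj(exp(-2*I*pi/7))]
      = (1/7)[(1) + (exp(-4*I*pi/7)) + (exp(6*I*pi/7)) + (exp(2*I*pi/7)) + (exp(-2*I*pi/7)) + (exp(-6*I*pi/7)) + (exp(4*I*pi/7))] = 0/7 = 0
  <chi_1*chi_5, chi_2> = (1/7)[1*(1)*conj(1) + 1*(exp(-2*I*pi/7))*conj(exp(4*I*pi/7)) + 1*(exp(-4*I*pi/7))*conj(exp(-6*I*pi/7)) + 1*(exp(-6*I*pi/7))*conj(exp(-2*I*pi/7)) + 1*(exp(6*I*pi/7))*conj(exp(2*I*pi/7)) + 1*(exp(4*I*pi/7))*conj(exp(6*I*pi/7)) + 1*(exp(2*I*pi/7))*conj(exp(-4*I*pi/7))]
      = (1/7)[(1) + (exp(-6*I*pi/7)) + (exp(2*I*pi/7)) + (exp(-4*I*pi/7)) + (exp(4*I*pi/7)) + (exp(-2*I*pi/7)) + (exp(6*I*pi/7))] = 0/7 = 0
  <chi_1*chi_5, chi_3> = (1/7)[1*(1)*conj(1) + 1*(exp(-2*I*pi/7))*conj(exp(6*I*pi/7)) + 1*(exp(-4*I*pi/7))*conj(exp(-2*I*pi/7)) + 1*(exp(-6*I*pi/7))*conj(exp(4*I*pi/7)) + 1*(exp(6*I*pi/7))*conj(exp(-4*I*pi/7)) + 1*(exp(4*I*pi/7))*conj(exp(2*I*pi/7)) + 1*(exp(2*I*pi/7))*conj(exp(-6*I*pi/7))]
      = (1/7)[(1) + (exp(6*I*pi/7)) + (exp(-2*I*pi/7)) + (exp(4*I*pi/7)) + (exp(-4*I*pi/7)) + (exp(2*I*pi/7)) + (exp(-6*I*pi/7))] = 0/7 = 0
  <chi_1*chi_5, chi_4> = (1/7)[1*(1)*conj(1) + 1*(exp(-2*I*pi/7))*conj(exp(-6*I*pi/7)) + 1*(exp(-4*I*pi/7))*conj(exp(2*I*pi/7)) + 1*(exp(-6*I*pi/7))*conj(exp(-4*I*pi/7)) + 1*(exp(6*I*pi/7))*conj(exp(4*I*pi/7)) + 1*(exp(4*I*pi/7))*conj(exp(-2*I*pi/7)) + 1*(exp(2*I*pi/7))*conj(exp(6*I*pi/7))]
      = (1/7)[(1) + (exp(4*I*pi/7)) + (exp(-6*I*pi/7)) + (exp(-2*I*pi/7)) + (exp(2*I*pi/7)) + (exp(6*I*pi/7)) + (exp(-4*I*pi/7))] = 0/7 = 0
  <chi_1*chi_5, chi_5> = (1/7)[1*(1)*conj(1) + 1*(exp(-2*I*pi/7))*conj(exp(-4*I*pi/7)) + 1*(exp(-4*I*pi/7))*conj(exp(6*I*pi/7)) + 1*(exp(-6*I*pi/7))*conj(exp(2*I*pi/7)) + 1*(exp(6*I*pi/7))*conj(exp(-2*I*pi/7)) + 1*(exp(4*I*pi/7))*conj(exp(-6*I*pi/7)) + 1*(exp(2*I*pi/7))*conj(exp(4*I*pi/7))]
      = (1/7)[(1) + (exp(2*I*pi/7)) + (exp(4*I*pi/7)) + (exp(6*I*pi/7)) + (exp(-6*I*pi/7)) + (exp(-4*I*pi/7)) + (exp(-2*I*pi/7))] = 0/7 = 0
  <chi_1*chi_5, chi_6> = (1/7)[1*(1)*conj(1) + 1*(exp(-2*I*pi/7))*conj(exp(-2*I*pi/7)) + 1*(exp(-4*I*pi/7))*conj(exp(-4*I*pi/7)) + 1*(exp(-6*I*pi/7))*conj(exp(-6*I*pi/7)) + 1*(exp(6*I*pi/7))*conj(exp(6*I*pi/7)) + 1*(exp(4*I*pi/7))*conj(exp(4*I*pi/7)) + 1*(exp(2*I*pi/7))*conj(exp(2*I*pi/7))]
      = (1/7)[(1) + (1) + (1) + (1) + (1) + (1) + (1)] = 7/7 = 1
(Exp terms are combined using exp(i*s)*conj(exp(i*t)) = exp(i*(s-t)), and sums of them are collapsed using the identity that for every m > 1 the m distinct m-th roots of unity sum to 0, e.g. 1 + exp(2*I*pi/3) + exp(-2*I*pi/3) = 0.)
Hence the multiplicities are chi_6: 1. Dimension check: dim(chi_1)*dim(chi_5) = 1*1 = 1 and sum (mult * dim) = 1*1 = 1.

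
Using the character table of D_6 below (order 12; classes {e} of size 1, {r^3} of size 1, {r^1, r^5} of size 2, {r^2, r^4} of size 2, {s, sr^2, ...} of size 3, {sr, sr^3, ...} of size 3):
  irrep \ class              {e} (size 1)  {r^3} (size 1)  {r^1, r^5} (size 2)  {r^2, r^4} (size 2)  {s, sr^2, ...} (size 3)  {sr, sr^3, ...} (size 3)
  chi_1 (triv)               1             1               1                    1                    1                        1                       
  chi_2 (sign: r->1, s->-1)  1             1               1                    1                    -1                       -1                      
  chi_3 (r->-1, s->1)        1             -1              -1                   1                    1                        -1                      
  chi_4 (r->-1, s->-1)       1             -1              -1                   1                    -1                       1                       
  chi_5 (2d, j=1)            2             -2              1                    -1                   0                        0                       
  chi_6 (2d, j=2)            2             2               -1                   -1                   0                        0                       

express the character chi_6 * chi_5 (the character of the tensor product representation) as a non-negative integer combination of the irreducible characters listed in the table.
chi_6 tensor chi_5 = chi_3 + chi_4 + chi_5 (all other irreducibles have multiplicity 0).

Justification: The character of a tensor product is the pointwise product (chi_6 * chi_5)(C) = chi_6(C) * chi_5(C):
  {e}: (2)*(2), {r^3}: (2)*(-2), {r^1, r^5}: (-1)*(1), {r^2, r^4}: (-1)*(-1), {s, sr^2, ...}: (0)*(0), {sr, sr^3, ...}: (0)*(0)
so (chi_6 * chi_5) takes values
  {e} -> 4, {r^3} -> -4, {r^1, r^5} -> -1, {r^2, r^4} -> 1, {s, sr^2, ...} -> 0, {sr, sr^3, ...} -> 0.
Now take the inner product of this character with each irreducible chi from the table, <chi_6*chi_5, chi> = (1/12) sum_C |C| (chi_6*chi_5)(C) conj(chi(C)):
  <chi_6*chi_5, chi_1> = (1/12)[1*(4)*conj(1) + 1*(-4)*conj(1) + 2*(-1)*conj(1) + 2*(1)*conj(1) + 3*(0)*conj(1) + 3*(0)*conj(1)]
      = (1/12)[(4) + (-4) + (-2) + (2) + (0) + (0)] = 0/12 = 0
  <chi_6*chi_5, chi_2> = (1/12)[1*(4)*conj(1) + 1*(-4)*conj(1) + 2*(-1)*conj(1) + 2*(1)*conj(1) + 3*(0)*conj(-1) + 3*(0)*conj(-1)]
      = (1/12)[(4) + (-4) + (-2) + (2) + (0) + (0)] = 0/12 = 0
  <chi_6*chi_5, chi_3> = (1/12)[1*(4)*conj(1) + 1*(-4)*conj(-1) + 2*(-1)*conj(-1) + 2*(1)*conj(1) + 3*(0)*conj(1) + 3*(0)*conj(-1)]
      = (1/12)[(4) + (4) + (2) + (2) + (0) + (0)] = 12/12 = 1
  <chi_6*chi_5, chi_4> = (1/12)[1*(4)*conj(1) + 1*(-4)*conj(-1) + 2*(-1)*conj(-1) + 2*(1)*conj(1) + 3*(0)*conj(-1) + 3*(0)*conj(1)]
      = (1/12)[(4) + (4) + (2) + (2) + (0) + (0)] = 12/12 = 1
  <chi_6*chi_5, chi_5> = (1/12)[1*(4)*conj(2) + 1*(-4)*conj(-2) + 2*(-1)*conj(1) + 2*(1)*conj(-1) + 3*(0)*conj(0) + 3*(0)*conj(0)]
      = (1/12)[(8) + (8) + (-2) + (-2) + (0) + (0)] = 12/12 = 1
  <chi_6*chi_5, chi_6> = (1/12)[1*(4)*conj(2) + 1*(-4)*conj(2) + 2*(-1)*conj(-1) + 2*(1)*conj(-1) + 3*(0)*conj(0) + 3*(0)*conj(0)]
      = (1/12)[(8) + (-8) + (2) + (-2) + (0) + (0)] = 0/12 = 0
Hence the multiplicities are chi_3: 1, chi_4: 1, chi_5: 1. Dimension check: dim(chi_6)*dim(chi_5) = 2*2 = 4 and sum (mult * dim) = 1*1 + 1*1 + 1*2 = 4.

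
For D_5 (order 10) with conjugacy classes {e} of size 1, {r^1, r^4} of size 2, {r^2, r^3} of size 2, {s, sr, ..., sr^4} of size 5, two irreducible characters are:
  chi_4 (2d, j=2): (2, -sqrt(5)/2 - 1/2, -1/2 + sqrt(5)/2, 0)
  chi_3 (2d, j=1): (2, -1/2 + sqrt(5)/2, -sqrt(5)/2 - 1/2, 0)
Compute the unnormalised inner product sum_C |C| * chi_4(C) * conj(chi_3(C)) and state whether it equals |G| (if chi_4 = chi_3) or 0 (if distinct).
Sum = 0; so <chi_4, chi_3> = 0 (distinct irreducibles are orthogonal).

Justification: Compute term by term over conjugacy classes (|C| * chi_4(C) * conj(chi_3(C))):
  1*(2)*conj(2) + 2*(-sqrt(5)/2 - 1/2)*conj(-1/2 + sqrt(5)/2) + 2*(-1/2 + sqrt(5)/2)*conj(-sqrt(5)/2 - 1/2) + 5*(0)*conj(0)
  = (4) + (-2) + (-2) + (0)
  = 0.
Dividing by |G| = 10 gives 0/10 = 0, matching the row-orthogonality relation <chi_4, chi_3> = [chi_4 = chi_3].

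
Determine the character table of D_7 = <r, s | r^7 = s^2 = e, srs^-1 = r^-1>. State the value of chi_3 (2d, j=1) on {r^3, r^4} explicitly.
Conjugacy classes: {e} of size 1, {r^1, r^6} of size 2, {r^2, r^5} of size 2, {r^3, r^4} of size 2, {s, sr, ..., sr^6} of size 7.
Character table:
  irrep \ class              {e} (size 1)  {r^1, r^6} (size 2)  {r^2, r^5} (size 2)  {r^3, r^4} (size 2)  {s, sr, ..., sr^6} (size 7)
  chi_1 (triv)               1             1                    1                    1                    1                          
  chi_2 (sign: r->1, s->-1)  1             1                    1                    1                    -1                         
  chi_3 (2d, j=1)            2             2*cos(2*pi/7)        -2*cos(3*pi/7)       -2*cos(pi/7)         0                          
  chi_4 (2d, j=2)            2             -2*cos(3*pi/7)       -2*cos(pi/7)         2*cos(2*pi/7)        0                          
  chi_5 (2d, j=3)            2             -2*cos(pi/7)         2*cos(2*pi/7)        -2*cos(3*pi/7)       0                          

Spot check: chi_3 (2d, j=1) on {r^3, r^4} = -2*cos(pi/7).

Why: D_7 has order 2*7 = 14 with 5 conjugacy classes, hence 5 irreducibles. Sum of squared dims 1 + 1 + 4 + 4 + 4 = 14 = |G|. Linear characters come from the abelianisation; the 2-dimensional irreps have character r^k -> 2*cos(2*pi*j*k/7), reflections -> 0.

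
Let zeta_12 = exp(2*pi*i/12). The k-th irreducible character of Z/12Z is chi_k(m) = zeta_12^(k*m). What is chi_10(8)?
chi_10(8) = zeta_12^80 = exp(-2*I*pi/3)

Reasoning: chi_10(8) = zeta_12^(10*8) = zeta_12^80. Since zeta_12^12 = 1, this equals zeta_12^8 = exp(2*pi*i*8/12) = exp(-2*I*pi/3).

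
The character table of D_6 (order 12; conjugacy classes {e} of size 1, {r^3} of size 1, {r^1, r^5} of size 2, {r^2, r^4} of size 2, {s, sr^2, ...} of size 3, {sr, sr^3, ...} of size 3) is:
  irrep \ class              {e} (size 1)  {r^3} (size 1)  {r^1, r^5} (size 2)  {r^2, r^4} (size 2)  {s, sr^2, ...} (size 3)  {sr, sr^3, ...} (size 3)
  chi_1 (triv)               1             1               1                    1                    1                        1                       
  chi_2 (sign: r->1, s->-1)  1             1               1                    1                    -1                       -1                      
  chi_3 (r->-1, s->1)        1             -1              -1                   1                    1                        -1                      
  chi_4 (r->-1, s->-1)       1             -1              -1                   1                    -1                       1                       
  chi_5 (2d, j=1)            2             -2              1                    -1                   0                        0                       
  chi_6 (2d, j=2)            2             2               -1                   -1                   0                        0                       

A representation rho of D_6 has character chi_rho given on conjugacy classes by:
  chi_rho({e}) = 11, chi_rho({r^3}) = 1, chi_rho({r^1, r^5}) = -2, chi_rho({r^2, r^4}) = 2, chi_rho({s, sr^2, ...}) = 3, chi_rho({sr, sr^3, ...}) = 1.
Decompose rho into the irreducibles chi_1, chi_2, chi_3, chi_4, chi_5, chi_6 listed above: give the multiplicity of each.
Multiplicities: chi_1: 2, chi_2: 0, chi_3: 2, chi_4: 1, chi_5: 1, chi_6: 2.

Argument: Use <chi_rho, chi> = (1/|G|) sum_C |C| * chi_rho(C) * conj(chi(C)) with |G| = 12 for each irreducible chi in the table:
  <chi_rho, chi_1> = (1/12)[1*(11)*conj(1) + 1*(1)*conj(1) + 2*(-2)*conj(1) + 2*(2)*conj(1) + 3*(3)*conj(1) + 3*(1)*conj(1)]
      = (1/12)[(11) + (1) + (-4) + (4) + (9) + (3)] = 24/12 = 2
  <chi_rho, chi_2> = (1/12)[1*(11)*conj(1) + 1*(1)*conj(1) + 2*(-2)*conj(1) + 2*(2)*conj(1) + 3*(3)*conj(-1) + 3*(1)*conj(-1)]
      = (1/12)[(11) + (1) + (-4) + (4) + (-9) + (-3)] = 0/12 = 0
  <chi_rho, chi_3> = (1/12)[1*(11)*conj(1) + 1*(1)*conj(-1) + 2*(-2)*conj(-1) + 2*(2)*conj(1) + 3*(3)*conj(1) + 3*(1)*conj(-1)]
      = (1/12)[(11) + (-1) + (4) + (4) + (9) + (-3)] = 24/12 = 2
  <chi_rho, chi_4> = (1/12)[1*(11)*conj(1) + 1*(1)*conj(-1) + 2*(-2)*conj(-1) + 2*(2)*conj(1) + 3*(3)*conj(-1) + 3*(1)*conj(1)]
      = (1/12)[(11) + (-1) + (4) + (4) + (-9) + (3)] = 12/12 = 1
  <chi_rho, chi_5> = (1/12)[1*(11)*conj(2) + 1*(1)*conj(-2) + 2*(-2)*conj(1) + 2*(2)*conj(-1) + 3*(3)*conj(0) + 3*(1)*conj(0)]
      = (1/12)[(22) + (-2) + (-4) + (-4) + (0) + (0)] = 12/12 = 1
  <chi_rho, chi_6> = (1/12)[1*(11)*conj(2) + 1*(1)*conj(2) + 2*(-2)*conj(-1) + 2*(2)*conj(-1) + 3*(3)*conj(0) + 3*(1)*conj(0)]
      = (1/12)[(22) + (2) + (4) + (-4) + (0) + (0)] = 24/12 = 2
Dimension check: dim(rho) = sum (mult * dim) = 2*1 + 0*1 + 2*1 + 1*1 + 1*2 + 2*2 = 11 = chi_rho(e) = 11.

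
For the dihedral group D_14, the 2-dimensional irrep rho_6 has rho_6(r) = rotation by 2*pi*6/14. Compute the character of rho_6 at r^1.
chi_{rho_6}(r^1) = 2*cos(2*pi*6*1/14) = -2*cos(pi/7)

Proof sketch: rho_6(r^1) is rotation by angle 2*pi*6*1/14, whose trace is 2*cos(2*pi*6*1/14) = -2*cos(pi/7).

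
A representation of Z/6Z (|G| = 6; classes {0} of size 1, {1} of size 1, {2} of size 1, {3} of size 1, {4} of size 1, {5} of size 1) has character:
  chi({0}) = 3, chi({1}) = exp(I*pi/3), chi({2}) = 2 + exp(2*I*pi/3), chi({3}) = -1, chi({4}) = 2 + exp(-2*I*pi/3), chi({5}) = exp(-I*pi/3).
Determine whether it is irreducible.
Not irreducible (reducible): <chi, chi> = 3 > 1.

Explanation: <chi, chi> = (1/|G|) sum_C |C| * |chi(C)|^2 = (1/6)[1*|3|^2 + 1*|exp(I*pi/3)|^2 + 1*|2 + exp(2*I*pi/3)|^2 + 1*|-1|^2 + 1*|2 + exp(-2*I*pi/3)|^2 + 1*|exp(-I*pi/3)|^2]
  = (1/6)[(9) + (1) + (3) + (1) + (3) + (1)] = 18/6 = 3.
(Exp terms are combined using exp(i*s)*conj(exp(i*t)) = exp(i*(s-t)), and sums of them are collapsed using the identity that for every m > 1 the m distinct m-th roots of unity sum to 0, e.g. 1 + exp(2*I*pi/3) + exp(-2*I*pi/3) = 0.)
A character is irreducible iff <chi, chi> = 1, so this representation is reducible.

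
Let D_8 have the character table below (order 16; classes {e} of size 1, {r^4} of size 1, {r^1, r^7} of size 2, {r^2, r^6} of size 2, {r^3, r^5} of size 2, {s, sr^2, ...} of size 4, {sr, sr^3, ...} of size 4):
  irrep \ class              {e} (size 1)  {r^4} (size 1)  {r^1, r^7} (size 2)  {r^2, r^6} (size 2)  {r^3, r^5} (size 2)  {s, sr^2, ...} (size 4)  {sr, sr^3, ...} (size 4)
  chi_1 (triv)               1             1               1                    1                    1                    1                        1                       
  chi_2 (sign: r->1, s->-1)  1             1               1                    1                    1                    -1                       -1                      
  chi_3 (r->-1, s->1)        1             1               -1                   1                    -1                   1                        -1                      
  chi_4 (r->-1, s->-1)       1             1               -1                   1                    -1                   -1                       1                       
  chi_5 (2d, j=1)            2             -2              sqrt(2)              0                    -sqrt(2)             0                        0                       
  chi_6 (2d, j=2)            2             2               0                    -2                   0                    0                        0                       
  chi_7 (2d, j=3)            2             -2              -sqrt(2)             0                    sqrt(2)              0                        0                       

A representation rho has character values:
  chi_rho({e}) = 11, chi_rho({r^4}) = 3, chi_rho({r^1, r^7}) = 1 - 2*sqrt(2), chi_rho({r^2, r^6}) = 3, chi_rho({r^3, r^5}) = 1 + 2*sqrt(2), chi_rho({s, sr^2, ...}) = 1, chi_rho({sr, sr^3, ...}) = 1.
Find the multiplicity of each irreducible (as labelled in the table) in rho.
Multiplicities: chi_1: 2, chi_2: 1, chi_3: 1, chi_4: 1, chi_5: 0, chi_6: 1, chi_7: 2.

Use <chi_rho, chi> = (1/|G|) sum_C |C| * chi_rho(C) * conj(chi(C)) with |G| = 16 for each irreducible chi in the table:
  <chi_rho, chi_1> = (1/16)[1*(11)*conj(1) + 1*(3)*conj(1) + 2*(1 - 2*sqrt(2))*conj(1) + 2*(3)*conj(1) + 2*(1 + 2*sqrt(2))*conj(1) + 4*(1)*conj(1) + 4*(1)*conj(1)]
      = (1/16)[(11) + (3) + (2 - 4*sqrt(2)) + (6) + (2 + 4*sqrt(2)) + (4) + (4)] = 32/16 = 2
  <chi_rho, chi_2> = (1/16)[1*(11)*conj(1) + 1*(3)*conj(1) + 2*(1 - 2*sqrt(2))*conj(1) + 2*(3)*conj(1) + 2*(1 + 2*sqrt(2))*conj(1) + 4*(1)*conj(-1) + 4*(1)*conj(-1)]
      = (1/16)[(11) + (3) + (2 - 4*sqrt(2)) + (6) + (2 + 4*sqrt(2)) + (-4) + (-4)] = 16/16 = 1
  <chi_rho, chi_3> = (1/16)[1*(11)*conj(1) + 1*(3)*conj(1) + 2*(1 - 2*sqrt(2))*conj(-1) + 2*(3)*conj(1) + 2*(1 + 2*sqrt(2))*conj(-1) + 4*(1)*conj(1) + 4*(1)*conj(-1)]
      = (1/16)[(11) + (3) + (-2 + 4*sqrt(2)) + (6) + (-4*sqrt(2) - 2) + (4) + (-4)] = 16/16 = 1
  <chi_rho, chi_4> = (1/16)[1*(11)*conj(1) + 1*(3)*conj(1) + 2*(1 - 2*sqrt(2))*conj(-1) + 2*(3)*conj(1) + 2*(1 + 2*sqrt(2))*conj(-1) + 4*(1)*conj(-1) + 4*(1)*conj(1)]
      = (1/16)[(11) + (3) + (-2 + 4*sqrt(2)) + (6) + (-4*sqrt(2) - 2) + (-4) + (4)] = 16/16 = 1
  <chi_rho, chi_5> = (1/16)[1*(11)*conj(2) + 1*(3)*conj(-2) + 2*(1 - 2*sqrt(2))*conj(sqrt(2)) + 2*(3)*conj(0) + 2*(1 + 2*sqrt(2))*conj(-sqrt(2)) + 4*(1)*conj(0) + 4*(1)*conj(0)]
      = (1/16)[(22) + (-6) + (-8 + 2*sqrt(2)) + (0) + (-8 - 2*sqrt(2)) + (0) + (0)] = 0/16 = 0
  <chi_rho, chi_6> = (1/16)[1*(11)*conj(2) + 1*(3)*conj(2) + 2*(1 - 2*sqrt(2))*conj(0) + 2*(3)*conj(-2) + 2*(1 + 2*sqrt(2))*conj(0) + 4*(1)*conj(0) + 4*(1)*conj(0)]
      = (1/16)[(22) + (6) + (0) + (-12) + (0) + (0) + (0)] = 16/16 = 1
  <chi_rho, chi_7> = (1/16)[1*(11)*conj(2) + 1*(3)*conj(-2) + 2*(1 - 2*sqrt(2))*conj(-sqrt(2)) + 2*(3)*conj(0) + 2*(1 + 2*sqrt(2))*conj(sqrt(2)) + 4*(1)*conj(0) + 4*(1)*conj(0)]
      = (1/16)[(22) + (-6) + (8 - 2*sqrt(2)) + (0) + (2*sqrt(2) + 8) + (0) + (0)] = 32/16 = 2
Dimension check: dim(rho) = sum (mult * dim) = 2*1 + 1*1 + 1*1 + 1*1 + 0*2 + 1*2 + 2*2 = 11 = chi_rho(e) = 11.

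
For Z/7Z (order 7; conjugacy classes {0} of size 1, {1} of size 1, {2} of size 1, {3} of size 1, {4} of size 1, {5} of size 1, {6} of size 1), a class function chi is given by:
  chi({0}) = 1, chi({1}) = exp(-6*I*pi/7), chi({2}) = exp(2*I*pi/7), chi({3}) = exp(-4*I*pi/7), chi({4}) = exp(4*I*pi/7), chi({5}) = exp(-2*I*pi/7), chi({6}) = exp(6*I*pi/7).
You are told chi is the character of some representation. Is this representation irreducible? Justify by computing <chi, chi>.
Irreducible: <chi, chi> = 1.

<chi, chi> = (1/|G|) sum_C |C| * |chi(C)|^2 = (1/7)[1*|1|^2 + 1*|exp(-6*I*pi/7)|^2 + 1*|exp(2*I*pi/7)|^2 + 1*|exp(-4*I*pi/7)|^2 + 1*|exp(4*I*pi/7)|^2 + 1*|exp(-2*I*pi/7)|^2 + 1*|exp(6*I*pi/7)|^2]
  = (1/7)[(1) + (1) + (1) + (1) + (1) + (1) + (1)] = 7/7 = 1.
(Exp terms are combined using exp(i*s)*conj(exp(i*t)) = exp(i*(s-t)), and sums of them are collapsed using the identity that for every m > 1 the m distinct m-th roots of unity sum to 0, e.g. 1 + exp(2*I*pi/3) + exp(-2*I*pi/3) = 0.)
A character is irreducible iff <chi, chi> = 1, so this representation is irreducible.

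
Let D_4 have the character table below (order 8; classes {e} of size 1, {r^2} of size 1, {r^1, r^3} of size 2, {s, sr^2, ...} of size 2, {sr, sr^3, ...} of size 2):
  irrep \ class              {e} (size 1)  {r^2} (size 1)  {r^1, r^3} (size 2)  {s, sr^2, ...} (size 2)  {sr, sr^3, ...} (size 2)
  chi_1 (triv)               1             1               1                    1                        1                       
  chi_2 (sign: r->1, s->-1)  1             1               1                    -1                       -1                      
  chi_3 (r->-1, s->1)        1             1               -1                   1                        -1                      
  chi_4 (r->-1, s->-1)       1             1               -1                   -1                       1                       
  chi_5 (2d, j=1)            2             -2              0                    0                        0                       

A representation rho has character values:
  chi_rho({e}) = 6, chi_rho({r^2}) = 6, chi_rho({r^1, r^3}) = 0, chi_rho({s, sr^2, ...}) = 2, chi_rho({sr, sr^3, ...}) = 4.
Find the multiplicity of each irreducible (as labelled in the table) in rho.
Multiplicities: chi_1: 3, chi_2: 0, chi_3: 1, chi_4: 2, chi_5: 0.

Argument: Use <chi_rho, chi> = (1/|G|) sum_C |C| * chi_rho(C) * conj(chi(C)) with |G| = 8 for each irreducible chi in the table:
  <chi_rho, chi_1> = (1/8)[1*(6)*conj(1) + 1*(6)*conj(1) + 2*(0)*conj(1) + 2*(2)*conj(1) + 2*(4)*conj(1)]
      = (1/8)[(6) + (6) + (0) + (4) + (8)] = 24/8 = 3
  <chi_rho, chi_2> = (1/8)[1*(6)*conj(1) + 1*(6)*conj(1) + 2*(0)*conj(1) + 2*(2)*conj(-1) + 2*(4)*conj(-1)]
      = (1/8)[(6) + (6) + (0) + (-4) + (-8)] = 0/8 = 0
  <chi_rho, chi_3> = (1/8)[1*(6)*conj(1) + 1*(6)*conj(1) + 2*(0)*conj(-1) + 2*(2)*conj(1) + 2*(4)*conj(-1)]
      = (1/8)[(6) + (6) + (0) + (4) + (-8)] = 8/8 = 1
  <chi_rho, chi_4> = (1/8)[1*(6)*conj(1) + 1*(6)*conj(1) + 2*(0)*conj(-1) + 2*(2)*conj(-1) + 2*(4)*conj(1)]
      = (1/8)[(6) + (6) + (0) + (-4) + (8)] = 16/8 = 2
  <chi_rho, chi_5> = (1/8)[1*(6)*conj(2) + 1*(6)*conj(-2) + 2*(0)*conj(0) + 2*(2)*conj(0) + 2*(4)*conj(0)]
      = (1/8)[(12) + (-12) + (0) + (0) + (0)] = 0/8 = 0
Dimension check: dim(rho) = sum (mult * dim) = 3*1 + 0*1 + 1*1 + 2*1 + 0*2 = 6 = chi_rho(e) = 6.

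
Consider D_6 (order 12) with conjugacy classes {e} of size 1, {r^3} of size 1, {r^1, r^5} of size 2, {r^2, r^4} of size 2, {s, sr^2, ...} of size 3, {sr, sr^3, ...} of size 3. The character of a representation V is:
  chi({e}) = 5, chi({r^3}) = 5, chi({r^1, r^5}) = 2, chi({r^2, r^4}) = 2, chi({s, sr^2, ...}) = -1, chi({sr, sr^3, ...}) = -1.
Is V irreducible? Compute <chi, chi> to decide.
Not irreducible (reducible): <chi, chi> = 6 > 1.

Justification: <chi, chi> = (1/|G|) sum_C |C| * |chi(C)|^2 = (1/12)[1*|5|^2 + 1*|5|^2 + 2*|2|^2 + 2*|2|^2 + 3*|-1|^2 + 3*|-1|^2]
  = (1/12)[(25) + (25) + (8) + (8) + (3) + (3)] = 72/12 = 6.
A character is irreducible iff <chi, chi> = 1, so this representation is reducible.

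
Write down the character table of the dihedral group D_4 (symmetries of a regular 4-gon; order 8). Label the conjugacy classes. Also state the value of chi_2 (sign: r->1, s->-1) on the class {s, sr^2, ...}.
Conjugacy classes: {e} of size 1, {r^2} of size 1, {r^1, r^3} of size 2, {s, sr^2, ...} of size 2, {sr, sr^3, ...} of size 2.
Character table:
  irrep \ class              {e} (size 1)  {r^2} (size 1)  {r^1, r^3} (size 2)  {s, sr^2, ...} (size 2)  {sr, sr^3, ...} (size 2)
  chi_1 (triv)               1             1               1                    1                        1                       
  chi_2 (sign: r->1, s->-1)  1             1               1                    -1                       -1                      
  chi_3 (r->-1, s->1)        1             1               -1                   1                        -1                      
  chi_4 (r->-1, s->-1)       1             1               -1                   -1                       1                       
  chi_5 (2d, j=1)            2             -2              0                    0                        0                       

Spot check: chi_2 (sign: r->1, s->-1) on {s, sr^2, ...} = -1.

Proof sketch: D_4 has order 2*4 = 8 with 5 conjugacy classes, hence 5 irreducibles. Sum of squared dims 1 + 1 + 1 + 1 + 4 = 8 = |G|. Linear characters come from the abelianisation; the 2-dimensional irreps have character r^k -> 2*cos(2*pi*j*k/4), reflections -> 0.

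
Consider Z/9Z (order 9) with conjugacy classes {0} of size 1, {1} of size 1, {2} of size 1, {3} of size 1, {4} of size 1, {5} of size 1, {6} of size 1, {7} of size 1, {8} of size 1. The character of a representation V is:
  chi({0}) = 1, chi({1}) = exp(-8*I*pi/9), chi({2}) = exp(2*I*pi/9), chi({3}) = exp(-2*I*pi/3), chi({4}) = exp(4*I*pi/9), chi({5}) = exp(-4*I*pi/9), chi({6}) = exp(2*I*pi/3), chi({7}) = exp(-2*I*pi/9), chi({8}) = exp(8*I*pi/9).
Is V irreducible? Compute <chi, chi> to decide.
Irreducible: <chi, chi> = 1.

Derivation: <chi, chi> = (1/|G|) sum_C |C| * |chi(C)|^2 = (1/9)[1*|1|^2 + 1*|exp(-8*I*pi/9)|^2 + 1*|exp(2*I*pi/9)|^2 + 1*|exp(-2*I*pi/3)|^2 + 1*|exp(4*I*pi/9)|^2 + 1*|exp(-4*I*pi/9)|^2 + 1*|exp(2*I*pi/3)|^2 + 1*|exp(-2*I*pi/9)|^2 + 1*|exp(8*I*pi/9)|^2]
  = (1/9)[(1) + (1) + (1) + (1) + (1) + (1) + (1) + (1) + (1)] = 9/9 = 1.
(Exp terms are combined using exp(i*s)*conj(exp(i*t)) = exp(i*(s-t)), and sums of them are collapsed using the identity that for every m > 1 the m distinct m-th roots of unity sum to 0, e.g. 1 + exp(2*I*pi/3) + exp(-2*I*pi/3) = 0.)
A character is irreducible iff <chi, chi> = 1, so this representation is irreducible.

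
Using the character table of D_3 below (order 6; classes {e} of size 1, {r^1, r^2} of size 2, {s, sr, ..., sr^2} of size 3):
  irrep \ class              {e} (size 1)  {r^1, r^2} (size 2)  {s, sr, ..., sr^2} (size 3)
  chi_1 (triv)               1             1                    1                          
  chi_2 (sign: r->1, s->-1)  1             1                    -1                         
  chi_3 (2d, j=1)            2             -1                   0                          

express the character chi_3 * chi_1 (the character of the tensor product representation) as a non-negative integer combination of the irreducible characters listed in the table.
chi_3 tensor chi_1 = chi_3 (all other irreducibles have multiplicity 0).

Reasoning: The character of a tensor product is the pointwise product (chi_3 * chi_1)(C) = chi_3(C) * chi_1(C):
  {e}: (2)*(1), {r^1, r^2}: (-1)*(1), {s, sr, ..., sr^2}: (0)*(1)
so (chi_3 * chi_1) takes values
  {e} -> 2, {r^1, r^2} -> -1, {s, sr, ..., sr^2} -> 0.
Now take the inner product of this character with each irreducible chi from the table, <chi_3*chi_1, chi> = (1/6) sum_C |C| (chi_3*chi_1)(C) conj(chi(C)):
  <chi_3*chi_1, chi_1> = (1/6)[1*(2)*conj(1) + 2*(-1)*conj(1) + 3*(0)*conj(1)]
      = (1/6)[(2) + (-2) + (0)] = 0/6 = 0
  <chi_3*chi_1, chi_2> = (1/6)[1*(2)*conj(1) + 2*(-1)*conj(1) + 3*(0)*conj(-1)]
      = (1/6)[(2) + (-2) + (0)] = 0/6 = 0
  <chi_3*chi_1, chi_3> = (1/6)[1*(2)*conj(2) + 2*(-1)*conj(-1) + 3*(0)*conj(0)]
      = (1/6)[(4) + (2) + (0)] = 6/6 = 1
Hence the multiplicities are chi_3: 1. Dimension check: dim(chi_3)*dim(chi_1) = 2*1 = 2 and sum (mult * dim) = 1*2 = 2.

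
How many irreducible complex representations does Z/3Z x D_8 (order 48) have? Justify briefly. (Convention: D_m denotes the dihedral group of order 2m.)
21

Details: The number of irreducible complex representations of a finite group equals its number of conjugacy classes. For a direct product, #classes(G x H) = #classes(G) * #classes(H). Z/3Z has 3 classes (abelian), D_8 has 7 classes, so 3 * 7 = 21, so Z/3Z x D_8 (order 48) has exactly 21 irreducible complex representations.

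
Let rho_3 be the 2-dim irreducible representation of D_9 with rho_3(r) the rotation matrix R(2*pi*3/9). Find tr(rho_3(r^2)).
chi_{rho_3}(r^2) = 2*cos(2*pi*3*2/9) = -1

Details: rho_3(r^2) is rotation by angle 2*pi*3*2/9, whose trace is 2*cos(2*pi*3*2/9) = -1.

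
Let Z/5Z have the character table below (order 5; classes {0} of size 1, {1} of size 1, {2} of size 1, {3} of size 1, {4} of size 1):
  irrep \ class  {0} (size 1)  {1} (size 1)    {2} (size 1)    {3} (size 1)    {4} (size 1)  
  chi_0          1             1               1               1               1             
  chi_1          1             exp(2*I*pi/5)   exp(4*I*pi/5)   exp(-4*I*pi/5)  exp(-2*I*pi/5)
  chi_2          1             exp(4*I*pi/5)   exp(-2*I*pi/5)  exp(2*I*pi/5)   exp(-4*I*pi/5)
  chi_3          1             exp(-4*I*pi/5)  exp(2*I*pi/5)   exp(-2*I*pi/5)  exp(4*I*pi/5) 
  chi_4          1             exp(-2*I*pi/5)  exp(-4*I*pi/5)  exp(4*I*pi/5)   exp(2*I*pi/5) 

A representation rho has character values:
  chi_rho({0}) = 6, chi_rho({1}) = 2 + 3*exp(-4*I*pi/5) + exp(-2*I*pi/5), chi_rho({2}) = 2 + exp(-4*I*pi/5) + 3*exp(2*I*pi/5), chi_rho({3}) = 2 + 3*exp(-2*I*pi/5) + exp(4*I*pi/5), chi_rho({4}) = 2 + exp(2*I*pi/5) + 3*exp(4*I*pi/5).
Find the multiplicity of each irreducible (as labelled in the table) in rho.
Multiplicities: chi_0: 2, chi_1: 0, chi_2: 0, chi_3: 3, chi_4: 1.

Justification: Use <chi_rho, chi> = (1/|G|) sum_C |C| * chi_rho(C) * conj(chi(C)) with |G| = 5 for each irreducible chi in the table:
  <chi_rho, chi_0> = (1/5)[1*(6)*conj(1) + 1*(2 + 3*exp(-4*I*pi/5) + exp(-2*I*pi/5))*conj(1) + 1*(2 + exp(-4*I*pi/5) + 3*exp(2*I*pi/5))*conj(1) + 1*(2 + 3*exp(-2*I*pi/5) + exp(4*I*pi/5))*conj(1) + 1*(2 + exp(2*I*pi/5) + 3*exp(4*I*pi/5))*conj(1)]
      = (1/5)[(6) + (2 + 3*exp(-4*I*pi/5) + exp(-2*I*pi/5)) + (2 + exp(-4*I*pi/5) + 3*exp(2*I*pi/5)) + (2 + 3*exp(-2*I*pi/5) + exp(4*I*pi/5)) + (2 + exp(2*I*pi/5) + 3*exp(4*I*pi/5))] = 10/5 = 2
  <chi_rho, chi_1> = (1/5)[1*(6)*conj(1) + 1*(2 + 3*exp(-4*I*pi/5) + exp(-2*I*pi/5))*conj(exp(2*I*pi/5)) + 1*(2 + exp(-4*I*pi/5) + 3*exp(2*I*pi/5))*conj(exp(4*I*pi/5)) + 1*(2 + 3*exp(-2*I*pi/5) + exp(4*I*pi/5))*conj(exp(-4*I*pi/5)) + 1*(2 + exp(2*I*pi/5) + 3*exp(4*I*pi/5))*conj(exp(-2*I*pi/5))]
      = (1/5)[(6) + (2*exp(-2*I*pi/5) + exp(-4*I*pi/5) + 3*exp(4*I*pi/5)) + (3*exp(-2*I*pi/5) + 2*exp(-4*I*pi/5) + exp(2*I*pi/5)) + (exp(-2*I*pi/5) + 2*exp(4*I*pi/5) + 3*exp(2*I*pi/5)) + (3*exp(-4*I*pi/5) + exp(4*I*pi/5) + 2*exp(2*I*pi/5))] = 0/5 = 0
  <chi_rho, chi_2> = (1/5)[1*(6)*conj(1) + 1*(2 + 3*exp(-4*I*pi/5) + exp(-2*I*pi/5))*conj(exp(4*I*pi/5)) + 1*(2 + exp(-4*I*pi/5) + 3*exp(2*I*pi/5))*conj(exp(-2*I*pi/5)) + 1*(2 + 3*exp(-2*I*pi/5) + exp(4*I*pi/5))*conj(exp(2*I*pi/5)) + 1*(2 + exp(2*I*pi/5) + 3*exp(4*I*pi/5))*conj(exp(-4*I*pi/5))]
      = (1/5)[(6) + (2*exp(-4*I*pi/5) + exp(4*I*pi/5) + 3*exp(2*I*pi/5)) + (exp(-2*I*pi/5) + 3*exp(4*I*pi/5) + 2*exp(2*I*pi/5)) + (2*exp(-2*I*pi/5) + 3*exp(-4*I*pi/5) + exp(2*I*pi/5)) + (3*exp(-2*I*pi/5) + exp(-4*I*pi/5) + 2*exp(4*I*pi/5))] = 0/5 = 0
  <chi_rho, chi_3> = (1/5)[1*(6)*conj(1) + 1*(2 + 3*exp(-4*I*pi/5) + exp(-2*I*pi/5))*conj(exp(-4*I*pi/5)) + 1*(2 + exp(-4*I*pi/5) + 3*exp(2*I*pi/5))*conj(exp(2*I*pi/5)) + 1*(2 + 3*exp(-2*I*pi/5) + exp(4*I*pi/5))*conj(exp(-2*I*pi/5)) + 1*(2 + exp(2*I*pi/5) + 3*exp(4*I*pi/5))*conj(exp(4*I*pi/5))]
      = (1/5)[(6) + (3 + exp(2*I*pi/5) + 2*exp(4*I*pi/5)) + (3 + 2*exp(-2*I*pi/5) + exp(4*I*pi/5)) + (3 + exp(-4*I*pi/5) + 2*exp(2*I*pi/5)) + (3 + 2*exp(-4*I*pi/5) + exp(-2*I*pi/5))] = 15/5 = 3
  <chi_rho, chi_4> = (1/5)[1*(6)*conj(1) + 1*(2 + 3*exp(-4*I*pi/5) + exp(-2*I*pi/5))*conj(exp(-2*I*pi/5)) + 1*(2 + exp(-4*I*pi/5) + 3*exp(2*I*pi/5))*conj(exp(-4*I*pi/5)) + 1*(2 + 3*exp(-2*I*pi/5) + exp(4*I*pi/5))*conj(exp(4*I*pi/5)) + 1*(2 + exp(2*I*pi/5) + 3*exp(4*I*pi/5))*conj(exp(2*I*pi/5))]
      = (1/5)[(6) + (1 + 3*exp(-2*I*pi/5) + 2*exp(2*I*pi/5)) + (1 + 3*exp(-4*I*pi/5) + 2*exp(4*I*pi/5)) + (1 + 2*exp(-4*I*pi/5) + 3*exp(4*I*pi/5)) + (1 + 2*exp(-2*I*pi/5) + 3*exp(2*I*pi/5))] = 5/5 = 1
(Exp terms are combined using exp(i*s)*conj(exp(i*t)) = exp(i*(s-t)), and sums of them are collapsed using the identity that for every m > 1 the m distinct m-th roots of unity sum to 0, e.g. 1 + exp(2*I*pi/3) + exp(-2*I*pi/3) = 0.)
Dimension check: dim(rho) = sum (mult * dim) = 2*1 + 0*1 + 0*1 + 3*1 + 1*1 = 6 = chi_rho(e) = 6.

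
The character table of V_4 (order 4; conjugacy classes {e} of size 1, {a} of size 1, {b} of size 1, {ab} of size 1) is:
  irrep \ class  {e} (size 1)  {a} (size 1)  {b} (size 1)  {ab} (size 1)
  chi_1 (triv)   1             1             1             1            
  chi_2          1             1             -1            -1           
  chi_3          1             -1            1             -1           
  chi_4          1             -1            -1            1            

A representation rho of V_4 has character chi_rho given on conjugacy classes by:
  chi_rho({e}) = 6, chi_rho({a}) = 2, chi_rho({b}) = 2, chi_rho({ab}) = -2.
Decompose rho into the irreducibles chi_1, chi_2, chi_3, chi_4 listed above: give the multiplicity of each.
Multiplicities: chi_1: 2, chi_2: 2, chi_3: 2, chi_4: 0.

Reasoning: Use <chi_rho, chi> = (1/|G|) sum_C |C| * chi_rho(C) * conj(chi(C)) with |G| = 4 for each irreducible chi in the table:
  <chi_rho, chi_1> = (1/4)[1*(6)*conj(1) + 1*(2)*conj(1) + 1*(2)*conj(1) + 1*(-2)*conj(1)]
      = (1/4)[(6) + (2) + (2) + (-2)] = 8/4 = 2
  <chi_rho, chi_2> = (1/4)[1*(6)*conj(1) + 1*(2)*conj(1) + 1*(2)*conj(-1) + 1*(-2)*conj(-1)]
      = (1/4)[(6) + (2) + (-2) + (2)] = 8/4 = 2
  <chi_rho, chi_3> = (1/4)[1*(6)*conj(1) + 1*(2)*conj(-1) + 1*(2)*conj(1) + 1*(-2)*conj(-1)]
      = (1/4)[(6) + (-2) + (2) + (2)] = 8/4 = 2
  <chi_rho, chi_4> = (1/4)[1*(6)*conj(1) + 1*(2)*conj(-1) + 1*(2)*conj(-1) + 1*(-2)*conj(1)]
      = (1/4)[(6) + (-2) + (-2) + (-2)] = 0/4 = 0
Dimension check: dim(rho) = sum (mult * dim) = 2*1 + 2*1 + 2*1 + 0*1 = 6 = chi_rho(e) = 6.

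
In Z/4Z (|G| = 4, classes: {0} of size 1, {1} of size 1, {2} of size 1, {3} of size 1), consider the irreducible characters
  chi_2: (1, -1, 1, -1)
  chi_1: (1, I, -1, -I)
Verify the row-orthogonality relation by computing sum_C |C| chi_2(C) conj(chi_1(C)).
Sum = 0; so <chi_2, chi_1> = 0 (distinct irreducibles are orthogonal).

Compute term by term over conjugacy classes (|C| * chi_2(C) * conj(chi_1(C))):
  1*(1)*conj(1) + 1*(-1)*conj(I) + 1*(1)*conj(-1) + 1*(-1)*conj(-I)
  = (1) + (I) + (-1) + (-I)
  = 0.
(Exp terms are combined using exp(i*s)*conj(exp(i*t)) = exp(i*(s-t)), and sums of them are collapsed using the identity that for every m > 1 the m distinct m-th roots of unity sum to 0, e.g. 1 + exp(2*I*pi/3) + exp(-2*I*pi/3) = 0.)
Dividing by |G| = 4 gives 0/4 = 0, matching the row-orthogonality relation <chi_2, chi_1> = [chi_2 = chi_1].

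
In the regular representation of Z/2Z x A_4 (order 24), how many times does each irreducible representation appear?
Each irreducible V_i of dimension d_i appears with multiplicity d_i, i.e. rho_reg = (direct sum over all irreducibles V_i) d_i V_i. The irreducible dimensions for Z/2Z x A_4 are 1, 1, 1, 1, 1, 1, 3, 3: 6 irreducibles of dimension 1, each with multiplicity 1; 2 irreducibles of dimension 3, each with multiplicity 3. Total dimension 6*1*1 + 2*3*3 = 24 = |G|.

General theorem: in the regular representation of a finite group G, each irreducible appears with multiplicity equal to its dimension. Check: dim(rho_reg) = sum d_i^2 = 1 + 1 + 1 + 1 + 1 + 1 + 9 + 9 = 24 = |G|.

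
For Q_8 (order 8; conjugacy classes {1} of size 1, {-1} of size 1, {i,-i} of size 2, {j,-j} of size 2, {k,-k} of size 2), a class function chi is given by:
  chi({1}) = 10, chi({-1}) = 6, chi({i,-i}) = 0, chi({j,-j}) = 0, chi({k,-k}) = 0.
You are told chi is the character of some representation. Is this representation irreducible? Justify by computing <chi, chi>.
Not irreducible (reducible): <chi, chi> = 17 > 1.

Argument: <chi, chi> = (1/|G|) sum_C |C| * |chi(C)|^2 = (1/8)[1*|10|^2 + 1*|6|^2 + 2*|0|^2 + 2*|0|^2 + 2*|0|^2]
  = (1/8)[(100) + (36) + (0) + (0) + (0)] = 136/8 = 17.
A character is irreducible iff <chi, chi> = 1, so this representation is reducible.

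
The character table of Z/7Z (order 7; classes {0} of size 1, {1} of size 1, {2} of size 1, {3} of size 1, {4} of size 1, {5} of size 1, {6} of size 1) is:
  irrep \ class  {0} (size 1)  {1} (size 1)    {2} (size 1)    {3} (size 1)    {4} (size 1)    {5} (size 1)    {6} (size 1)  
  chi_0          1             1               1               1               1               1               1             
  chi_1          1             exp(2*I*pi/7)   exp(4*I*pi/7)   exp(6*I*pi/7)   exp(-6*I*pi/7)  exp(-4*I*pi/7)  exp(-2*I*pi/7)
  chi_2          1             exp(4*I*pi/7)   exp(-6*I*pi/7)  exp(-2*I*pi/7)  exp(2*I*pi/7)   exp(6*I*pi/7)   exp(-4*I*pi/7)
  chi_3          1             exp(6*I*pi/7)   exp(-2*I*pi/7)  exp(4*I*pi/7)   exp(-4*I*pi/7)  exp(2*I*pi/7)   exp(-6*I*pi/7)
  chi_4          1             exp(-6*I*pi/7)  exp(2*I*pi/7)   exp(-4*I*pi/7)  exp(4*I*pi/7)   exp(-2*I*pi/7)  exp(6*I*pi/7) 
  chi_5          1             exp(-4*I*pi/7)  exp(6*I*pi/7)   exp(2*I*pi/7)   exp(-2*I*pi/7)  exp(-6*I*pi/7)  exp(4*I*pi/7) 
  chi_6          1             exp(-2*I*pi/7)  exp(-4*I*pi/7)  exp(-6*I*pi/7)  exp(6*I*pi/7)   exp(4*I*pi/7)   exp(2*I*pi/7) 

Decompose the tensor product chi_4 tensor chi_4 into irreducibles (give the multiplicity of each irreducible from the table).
chi_4 tensor chi_4 = chi_1 (all other irreducibles have multiplicity 0).

Solution. The character of a tensor product is the pointwise product (chi_4 * chi_4)(C) = chi_4(C) * chi_4(C):
  {0}: (1)*(1), {1}: (exp(-6*I*pi/7))*(exp(-6*I*pi/7)), {2}: (exp(2*I*pi/7))*(exp(2*I*pi/7)), {3}: (exp(-4*I*pi/7))*(exp(-4*I*pi/7)), {4}: (exp(4*I*pi/7))*(exp(4*I*pi/7)), {5}: (exp(-2*I*pi/7))*(exp(-2*I*pi/7)), {6}: (exp(6*I*pi/7))*(exp(6*I*pi/7))
so (chi_4 * chi_4) takes values
  {0} -> 1, {1} -> exp(2*I*pi/7), {2} -> exp(4*I*pi/7), {3} -> exp(6*I*pi/7), {4} -> exp(-6*I*pi/7), {5} -> exp(-4*I*pi/7), {6} -> exp(-2*I*pi/7).
Now take the inner product of this character with each irreducible chi from the table, <chi_4*chi_4, chi> = (1/7) sum_C |C| (chi_4*chi_4)(C) conj(chi(C)):
  <chi_4*chi_4, chi_0> = (1/7)[1*(1)*conj(1) + 1*(exp(2*I*pi/7))*conj(1) + 1*(exp(4*I*pi/7))*conj(1) + 1*(exp(6*I*pi/7))*conj(1) + 1*(exp(-6*I*pi/7))*conj(1) + 1*(exp(-4*I*pi/7))*conj(1) + 1*(exp(-2*I*pi/7))*conj(1)]
      = (1/7)[(1) + (exp(2*I*pi/7)) + (exp(4*I*pi/7)) + (exp(6*I*pi/7)) + (exp(-6*I*pi/7)) + (exp(-4*I*pi/7)) + (exp(-2*I*pi/7))] = 0/7 = 0
  <chi_4*chi_4, chi_1> = (1/7)[1*(1)*conj(1) + 1*(exp(2*I*pi/7))*conj(exp(2*I*pi/7)) + 1*(exp(4*I*pi/7))*conj(exp(4*I*pi/7)) + 1*(exp(6*I*pi/7))*conj(exp(6*I*pi/7)) + 1*(exp(-6*I*pi/7))*conj(exp(-6*I*pi/7)) + 1*(exp(-4*I*pi/7))*conj(exp(-4*I*pi/7)) + 1*(exp(-2*I*pi/7))*conj(exp(-2*I*pi/7))]
      = (1/7)[(1) + (1) + (1) + (1) + (1) + (1) + (1)] = 7/7 = 1
  <chi_4*chi_4, chi_2> = (1/7)[1*(1)*conj(1) + 1*(exp(2*I*pi/7))*conj(exp(4*I*pi/7)) + 1*(exp(4*I*pi/7))*conj(exp(-6*I*pi/7)) + 1*(exp(6*I*pi/7))*conj(exp(-2*I*pi/7)) + 1*(exp(-6*I*pi/7))*conj(exp(2*I*pi/7)) + 1*(exp(-4*I*pi/7))*conj(exp(6*I*pi/7)) + 1*(exp(-2*I*pi/7))*conj(exp(-4*I*pi/7))]
      = (1/7)[(1) + (exp(-2*I*pi/7)) + (exp(-4*I*pi/7)) + (exp(-6*I*pi/7)) + (exp(6*I*pi/7)) + (exp(4*I*pi/7)) + (exp(2*I*pi/7))] = 0/7 = 0
  <chi_4*chi_4, chi_3> = (1/7)[1*(1)*conj(1) + 1*(exp(2*I*pi/7))*conj(exp(6*I*pi/7)) + 1*(exp(4*I*pi/7))*conj(exp(-2*I*pi/7)) + 1*(exp(6*I*pi/7))*conj(exp(4*I*pi/7)) + 1*(exp(-6*I*pi/7))*conj(exp(-4*I*pi/7)) + 1*(exp(-4*I*pi/7))*conj(exp(2*I*pi/7)) + 1*(exp(-2*I*pi/7))*conj(exp(-6*I*pi/7))]
      = (1/7)[(1) + (exp(-4*I*pi/7)) + (exp(6*I*pi/7)) + (exp(2*I*pi/7)) + (exp(-2*I*pi/7)) + (exp(-6*I*pi/7)) + (exp(4*I*pi/7))] = 0/7 = 0
  <chi_4*chi_4, chi_4> = (1/7)[1*(1)*conj(1) + 1*(exp(2*I*pi/7))*conj(exp(-6*I*pi/7)) + 1*(exp(4*I*pi/7))*conj(exp(2*I*pi/7)) + 1*(exp(6*I*pi/7))*conj(exp(-4*I*pi/7)) + 1*(exp(-6*I*pi/7))*conj(exp(4*I*pi/7)) + 1*(exp(-4*I*pi/7))*conj(exp(-2*I*pi/7)) + 1*(exp(-2*I*pi/7))*conj(exp(6*I*pi/7))]
      = (1/7)[(1) + (exp(-6*I*pi/7)) + (exp(2*I*pi/7)) + (exp(-4*I*pi/7)) + (exp(4*I*pi/7)) + (exp(-2*I*pi/7)) + (exp(6*I*pi/7))] = 0/7 = 0
  <chi_4*chi_4, chi_5> = (1/7)[1*(1)*conj(1) + 1*(exp(2*I*pi/7))*conj(exp(-4*I*pi/7)) + 1*(exp(4*I*pi/7))*conj(exp(6*I*pi/7)) + 1*(exp(6*I*pi/7))*conj(exp(2*I*pi/7)) + 1*(exp(-6*I*pi/7))*conj(exp(-2*I*pi/7)) + 1*(exp(-4*I*pi/7))*conj(exp(-6*I*pi/7)) + 1*(exp(-2*I*pi/7))*conj(exp(4*I*pi/7))]
      = (1/7)[(1) + (exp(6*I*pi/7)) + (exp(-2*I*pi/7)) + (exp(4*I*pi/7)) + (exp(-4*I*pi/7)) + (exp(2*I*pi/7)) + (exp(-6*I*pi/7))] = 0/7 = 0
  <chi_4*chi_4, chi_6> = (1/7)[1*(1)*conj(1) + 1*(exp(2*I*pi/7))*conj(exp(-2*I*pi/7)) + 1*(exp(4*I*pi/7))*conj(exp(-4*I*pi/7)) + 1*(exp(6*I*pi/7))*conj(exp(-6*I*pi/7)) + 1*(exp(-6*I*pi/7))*conj(exp(6*I*pi/7)) + 1*(exp(-4*I*pi/7))*conj(exp(4*I*pi/7)) + 1*(exp(-2*I*pi/7))*conj(exp(2*I*pi/7))]
      = (1/7)[(1) + (exp(4*I*pi/7)) + (exp(-6*I*pi/7)) + (exp(-2*I*pi/7)) + (exp(2*I*pi/7)) + (exp(6*I*pi/7)) + (exp(-4*I*pi/7))] = 0/7 = 0
(Exp terms are combined using exp(i*s)*conj(exp(i*t)) = exp(i*(s-t)), and sums of them are collapsed using the identity that for every m > 1 the m distinct m-th roots of unity sum to 0, e.g. 1 + exp(2*I*pi/3) + exp(-2*I*pi/3) = 0.)
Hence the multiplicities are chi_1: 1. Dimension check: dim(chi_4)*dim(chi_4) = 1*1 = 1 and sum (mult * dim) = 1*1 = 1.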